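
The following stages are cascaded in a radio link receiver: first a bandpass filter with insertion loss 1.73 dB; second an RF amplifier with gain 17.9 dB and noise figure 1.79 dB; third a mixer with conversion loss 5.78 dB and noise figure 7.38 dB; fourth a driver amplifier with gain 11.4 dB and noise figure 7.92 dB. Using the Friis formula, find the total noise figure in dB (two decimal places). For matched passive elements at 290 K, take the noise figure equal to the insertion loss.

Convert to linear (a loss of L dB is a gain of −L dB): F_i = 10^(NF_i/10), G_i = 10^(G_i,dB/10)
  Stage 1: F_1 = 10^(1.73/10) = 1.489, G_1 = 10^(−1.73/10) = 0.6714
  Stage 2: F_2 = 10^(1.79/10) = 1.510, G_2 = 10^(17.9/10) = 61.66
  Stage 3: F_3 = 10^(7.38/10) = 5.470, G_3 = 10^(−5.78/10) = 0.2642
  Stage 4: F_4 = 10^(7.92/10) = 6.194, G_4 = 10^(11.4/10) = 13.80
Friis cascade:
  F = 1.489 + (1.510 − 1)/0.6714 + (5.470 − 1)/41.40 + (6.194 − 1)/10.94 = 2.832
NF = 10 log₁₀(2.832) = 4.52 dB

4.52 dB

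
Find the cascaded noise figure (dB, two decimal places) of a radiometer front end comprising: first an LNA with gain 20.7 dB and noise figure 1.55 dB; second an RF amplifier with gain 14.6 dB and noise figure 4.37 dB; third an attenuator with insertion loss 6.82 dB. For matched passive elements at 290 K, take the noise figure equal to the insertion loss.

1.60 dB

Convert to linear (a loss of L dB is a gain of −L dB): F_i = 10^(NF_i/10), G_i = 10^(G_i,dB/10)
  Stage 1: F_1 = 10^(1.55/10) = 1.429, G_1 = 10^(20.7/10) = 117.5
  Stage 2: F_2 = 10^(4.37/10) = 2.735, G_2 = 10^(14.6/10) = 28.84
  Stage 3: F_3 = 10^(6.82/10) = 4.808, G_3 = 10^(−6.82/10) = 0.2080
Friis cascade:
  F = 1.429 + (2.735 − 1)/117.5 + (4.808 − 1)/3388 = 1.445
NF = 10 log₁₀(1.445) = 1.60 dB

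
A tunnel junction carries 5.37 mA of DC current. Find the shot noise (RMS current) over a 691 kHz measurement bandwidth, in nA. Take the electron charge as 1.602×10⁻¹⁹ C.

34.5 nA

I_n = √(2qI·B)
2qI·B = 2 × 1.602×10⁻¹⁹ × 5.37×10⁻³ × 6.91×10⁵ = 1.19×10⁻¹⁵ A²
I_n = √(1.19×10⁻¹⁵) = 3.45×10⁻⁸ A = 34.5 nA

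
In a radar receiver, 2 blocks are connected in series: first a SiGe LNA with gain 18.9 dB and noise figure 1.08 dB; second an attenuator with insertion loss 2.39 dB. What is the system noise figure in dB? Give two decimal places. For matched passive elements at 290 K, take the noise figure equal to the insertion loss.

1.11 dB

Convert to linear (a loss of L dB is a gain of −L dB): F_i = 10^(NF_i/10), G_i = 10^(G_i,dB/10)
  Stage 1: F_1 = 10^(1.08/10) = 1.282, G_1 = 10^(18.9/10) = 77.62
  Stage 2: F_2 = 10^(2.39/10) = 1.734, G_2 = 10^(−2.39/10) = 0.5768
Friis cascade:
  F = 1.282 + (1.734 − 1)/77.62 = 1.292
NF = 10 log₁₀(1.292) = 1.11 dB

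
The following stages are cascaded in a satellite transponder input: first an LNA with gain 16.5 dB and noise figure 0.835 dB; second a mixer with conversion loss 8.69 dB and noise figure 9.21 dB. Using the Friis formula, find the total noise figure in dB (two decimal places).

1.39 dB

Convert to linear (a loss of L dB is a gain of −L dB): F_i = 10^(NF_i/10), G_i = 10^(G_i,dB/10)
  Stage 1: F_1 = 10^(0.835/10) = 1.212, G_1 = 10^(16.5/10) = 44.67
  Stage 2: F_2 = 10^(9.21/10) = 8.337, G_2 = 10^(−8.69/10) = 0.1352
Friis cascade:
  F = 1.212 + (8.337 − 1)/44.67 = 1.376
NF = 10 log₁₀(1.376) = 1.39 dB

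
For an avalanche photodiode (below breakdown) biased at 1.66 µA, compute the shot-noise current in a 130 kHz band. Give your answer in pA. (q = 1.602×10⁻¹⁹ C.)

I_n = √(2qI·B)
2qI·B = 2 × 1.602×10⁻¹⁹ × 1.66×10⁻⁶ × 1.30×10⁵ = 6.91×10⁻²⁰ A²
I_n = √(6.91×10⁻²⁰) = 2.63×10⁻¹⁰ A = 263 pA

263 pA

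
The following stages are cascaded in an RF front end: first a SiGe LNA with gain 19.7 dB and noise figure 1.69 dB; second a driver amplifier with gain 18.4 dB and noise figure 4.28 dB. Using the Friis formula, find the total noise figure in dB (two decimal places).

Convert to linear (a loss of L dB is a gain of −L dB): F_i = 10^(NF_i/10), G_i = 10^(G_i,dB/10)
  Stage 1: F_1 = 10^(1.69/10) = 1.476, G_1 = 10^(19.7/10) = 93.33
  Stage 2: F_2 = 10^(4.28/10) = 2.679, G_2 = 10^(18.4/10) = 69.18
Friis cascade:
  F = 1.476 + (2.679 − 1)/93.33 = 1.494
NF = 10 log₁₀(1.494) = 1.74 dB

1.74 dB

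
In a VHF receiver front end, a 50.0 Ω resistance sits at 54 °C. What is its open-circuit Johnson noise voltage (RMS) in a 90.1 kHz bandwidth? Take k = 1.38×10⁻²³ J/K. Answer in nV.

T = 54 °C + 273.15 = 327.15 K
V_n = √(4kTRB)
4kTRB = 4 × 1.38×10⁻²³ × 327.15 × 5.00×10¹ × 9.01×10⁴ = 8.14×10⁻¹⁴ V²
V_n = √(8.14×10⁻¹⁴) = 2.85×10⁻⁷ V = 285 nV

285 nV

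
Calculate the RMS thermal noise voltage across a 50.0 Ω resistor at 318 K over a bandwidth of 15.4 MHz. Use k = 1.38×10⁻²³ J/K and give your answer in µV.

3.68 µV

V_n = √(4kTRB)
4kTRB = 4 × 1.38×10⁻²³ × 318 × 5.00×10¹ × 1.54×10⁷ = 1.35×10⁻¹¹ V²
V_n = √(1.35×10⁻¹¹) = 3.68×10⁻⁶ V = 3.68 µV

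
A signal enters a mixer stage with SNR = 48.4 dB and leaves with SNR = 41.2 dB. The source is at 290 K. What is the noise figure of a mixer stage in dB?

7.2 dB

NF (dB) = SNR_in(dB) − SNR_out(dB) when the source is at T₀
NF = 48.4 − 41.2 = 7.2 dB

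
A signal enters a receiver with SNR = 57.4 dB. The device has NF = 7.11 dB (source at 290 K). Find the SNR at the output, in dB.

50.29 dB

By definition F = SNR_in/SNR_out, so in dB: SNR_out = SNR_in − NF
SNR_out = 57.4 − 7.11 = 50.29 dB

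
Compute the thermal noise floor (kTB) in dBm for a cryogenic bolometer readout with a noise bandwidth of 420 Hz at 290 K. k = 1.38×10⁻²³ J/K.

P_n = kTB = 1.38×10⁻²³ × 290 × 4.20×10² = 1.68×10⁻¹⁸ W
In dBm: 10 log₁₀(1.68×10⁻¹⁸ / 10⁻³) = −147.7 dBm

−147.7 dBm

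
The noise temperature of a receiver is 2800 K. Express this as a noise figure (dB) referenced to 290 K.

F = 1 + T_e/T₀ = 1 + 2800/290 = 10.6552
NF = 10 log₁₀(10.6552) = 10.28 dB

10.28 dB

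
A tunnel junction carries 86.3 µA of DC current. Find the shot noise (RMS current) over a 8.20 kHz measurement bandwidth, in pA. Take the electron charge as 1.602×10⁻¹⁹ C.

I_n = √(2qI·B)
2qI·B = 2 × 1.602×10⁻¹⁹ × 8.63×10⁻⁵ × 8.20×10³ = 2.27×10⁻¹⁹ A²
I_n = √(2.27×10⁻¹⁹) = 4.76×10⁻¹⁰ A = 476 pA

476 pA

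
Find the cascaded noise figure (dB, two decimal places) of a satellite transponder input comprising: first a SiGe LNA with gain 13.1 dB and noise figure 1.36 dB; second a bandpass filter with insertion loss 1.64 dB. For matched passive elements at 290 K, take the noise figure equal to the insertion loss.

Convert to linear (a loss of L dB is a gain of −L dB): F_i = 10^(NF_i/10), G_i = 10^(G_i,dB/10)
  Stage 1: F_1 = 10^(1.36/10) = 1.368, G_1 = 10^(13.1/10) = 20.42
  Stage 2: F_2 = 10^(1.64/10) = 1.459, G_2 = 10^(−1.64/10) = 0.6855
Friis cascade:
  F = 1.368 + (1.459 − 1)/20.42 = 1.390
NF = 10 log₁₀(1.390) = 1.43 dB

1.43 dB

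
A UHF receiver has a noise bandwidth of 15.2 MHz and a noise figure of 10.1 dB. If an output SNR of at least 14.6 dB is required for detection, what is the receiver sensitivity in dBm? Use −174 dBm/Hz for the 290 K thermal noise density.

−77.5 dBm

Sensitivity = −174 + 10 log₁₀(B) + NF + SNR_min
= −174 + 71.82 + 10.1 + 14.6
= −77.48 dBm → −77.5 dBm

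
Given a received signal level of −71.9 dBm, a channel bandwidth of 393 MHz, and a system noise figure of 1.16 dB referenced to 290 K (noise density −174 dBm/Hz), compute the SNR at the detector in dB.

15.0 dB

Noise floor: N = −174 + 10 log₁₀(B) + NF
10 log₁₀(3.93×10⁸) = 85.94 dB
N = −174 + 85.94 + 1.16 = −86.90 dBm
SNR = P_sig − N = −71.9 − (−86.90) = 15.00 dB → 15.0 dB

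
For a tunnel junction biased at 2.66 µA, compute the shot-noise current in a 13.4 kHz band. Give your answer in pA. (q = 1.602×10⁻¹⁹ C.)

I_n = √(2qI·B)
2qI·B = 2 × 1.602×10⁻¹⁹ × 2.66×10⁻⁶ × 1.34×10⁴ = 1.14×10⁻²⁰ A²
I_n = √(1.14×10⁻²⁰) = 1.07×10⁻¹⁰ A = 107 pA

107 pA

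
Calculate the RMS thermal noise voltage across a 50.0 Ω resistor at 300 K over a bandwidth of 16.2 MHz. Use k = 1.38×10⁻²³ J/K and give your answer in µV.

3.66 µV

V_n = √(4kTRB)
4kTRB = 4 × 1.38×10⁻²³ × 300 × 5.00×10¹ × 1.62×10⁷ = 1.34×10⁻¹¹ V²
V_n = √(1.34×10⁻¹¹) = 3.66×10⁻⁶ V = 3.66 µV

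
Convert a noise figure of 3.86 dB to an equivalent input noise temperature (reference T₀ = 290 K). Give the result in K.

415 K

F = 10^(3.86/10) = 2.4322
T_e = (F − 1)·T₀ = (2.4322 − 1) × 290 = 415 K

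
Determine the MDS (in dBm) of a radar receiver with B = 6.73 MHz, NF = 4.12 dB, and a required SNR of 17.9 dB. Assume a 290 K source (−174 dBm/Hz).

−83.7 dBm

Sensitivity = −174 + 10 log₁₀(B) + NF + SNR_min
= −174 + 68.28 + 4.12 + 17.9
= −83.70 dBm → −83.7 dBm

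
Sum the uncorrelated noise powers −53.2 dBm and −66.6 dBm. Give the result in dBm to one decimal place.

Convert to linear, add, convert back:
P₁ = 4.79×10⁻⁹ W, P₂ = 2.19×10⁻¹⁰ W
P_tot = 5.01×10⁻⁹ W → 10 log₁₀(P_tot / 10⁻³) = −53.0 dBm

−53.0 dBm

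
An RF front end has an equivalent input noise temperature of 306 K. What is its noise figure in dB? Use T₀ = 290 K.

F = 1 + T_e/T₀ = 1 + 306/290 = 2.05517
NF = 10 log₁₀(2.05517) = 3.13 dB

3.13 dB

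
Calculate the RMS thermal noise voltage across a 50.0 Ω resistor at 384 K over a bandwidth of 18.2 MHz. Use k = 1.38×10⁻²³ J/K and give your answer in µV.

4.39 µV

V_n = √(4kTRB)
4kTRB = 4 × 1.38×10⁻²³ × 384 × 5.00×10¹ × 1.82×10⁷ = 1.93×10⁻¹¹ V²
V_n = √(1.93×10⁻¹¹) = 4.39×10⁻⁶ V = 4.39 µV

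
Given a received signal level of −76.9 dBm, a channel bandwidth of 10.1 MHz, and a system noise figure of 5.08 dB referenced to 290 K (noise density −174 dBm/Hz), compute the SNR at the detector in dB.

22.0 dB

Noise floor: N = −174 + 10 log₁₀(B) + NF
10 log₁₀(1.01×10⁷) = 70.04 dB
N = −174 + 70.04 + 5.08 = −98.88 dBm
SNR = P_sig − N = −76.9 − (−98.88) = 21.98 dB → 22.0 dB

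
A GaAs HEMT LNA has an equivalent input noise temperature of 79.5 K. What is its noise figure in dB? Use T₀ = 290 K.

F = 1 + T_e/T₀ = 1 + 79.5/290 = 1.27414
NF = 10 log₁₀(1.27414) = 1.05 dB

1.05 dB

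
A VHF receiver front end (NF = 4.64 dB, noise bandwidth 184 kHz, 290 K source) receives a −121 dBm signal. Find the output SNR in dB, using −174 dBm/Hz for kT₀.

−4.3 dB

Noise floor: N = −174 + 10 log₁₀(B) + NF
10 log₁₀(1.84×10⁵) = 52.65 dB
N = −174 + 52.65 + 4.64 = −116.71 dBm
SNR = P_sig − N = −121 − (−116.71) = −4.29 dB → −4.3 dB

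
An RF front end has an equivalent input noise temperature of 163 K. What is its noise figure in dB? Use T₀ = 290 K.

F = 1 + T_e/T₀ = 1 + 163/290 = 1.56207
NF = 10 log₁₀(1.56207) = 1.94 dB

1.94 dB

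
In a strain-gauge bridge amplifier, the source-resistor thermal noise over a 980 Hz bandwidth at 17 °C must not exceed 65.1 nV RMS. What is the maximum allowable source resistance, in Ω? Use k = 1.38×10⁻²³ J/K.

T = 17 °C + 273.15 = 290.15 K
Johnson–Nyquist: V_n = √(4kTRB) ⇒ R = V_n² / (4kTB)
4kTB = 4 × 1.38×10⁻²³ × 290.15 × 9.80×10² = 1.57×10⁻¹⁷
R = (6.51×10⁻⁸)² / 1.57×10⁻¹⁷ = 2.70×10² Ω = 270 Ω

270 Ω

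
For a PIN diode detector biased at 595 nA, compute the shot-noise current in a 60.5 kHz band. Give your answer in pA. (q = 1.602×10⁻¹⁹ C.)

107 pA

I_n = √(2qI·B)
2qI·B = 2 × 1.602×10⁻¹⁹ × 5.95×10⁻⁷ × 6.05×10⁴ = 1.15×10⁻²⁰ A²
I_n = √(1.15×10⁻²⁰) = 1.07×10⁻¹⁰ A = 107 pA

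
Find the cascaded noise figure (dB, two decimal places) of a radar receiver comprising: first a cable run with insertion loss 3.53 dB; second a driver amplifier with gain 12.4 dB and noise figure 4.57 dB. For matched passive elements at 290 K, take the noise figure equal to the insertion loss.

Convert to linear (a loss of L dB is a gain of −L dB): F_i = 10^(NF_i/10), G_i = 10^(G_i,dB/10)
  Stage 1: F_1 = 10^(3.53/10) = 2.254, G_1 = 10^(−3.53/10) = 0.4436
  Stage 2: F_2 = 10^(4.57/10) = 2.864, G_2 = 10^(12.4/10) = 17.38
Friis cascade:
  F = 2.254 + (2.864 − 1)/0.4436 = 6.457
NF = 10 log₁₀(6.457) = 8.10 dB

8.10 dB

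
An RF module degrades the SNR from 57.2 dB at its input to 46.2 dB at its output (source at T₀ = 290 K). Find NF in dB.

NF (dB) = SNR_in(dB) − SNR_out(dB) when the source is at T₀
NF = 57.2 − 46.2 = 11.0 dB

11.0 dB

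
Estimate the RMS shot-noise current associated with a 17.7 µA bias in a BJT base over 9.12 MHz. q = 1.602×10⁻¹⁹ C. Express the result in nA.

I_n = √(2qI·B)
2qI·B = 2 × 1.602×10⁻¹⁹ × 1.77×10⁻⁵ × 9.12×10⁶ = 5.17×10⁻¹⁷ A²
I_n = √(5.17×10⁻¹⁷) = 7.19×10⁻⁹ A = 7.19 nA

7.19 nA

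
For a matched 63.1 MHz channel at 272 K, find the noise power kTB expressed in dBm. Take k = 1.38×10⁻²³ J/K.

P_n = kTB = 1.38×10⁻²³ × 272 × 6.31×10⁷ = 2.37×10⁻¹³ W
In dBm: 10 log₁₀(2.37×10⁻¹³ / 10⁻³) = −96.3 dBm

−96.3 dBm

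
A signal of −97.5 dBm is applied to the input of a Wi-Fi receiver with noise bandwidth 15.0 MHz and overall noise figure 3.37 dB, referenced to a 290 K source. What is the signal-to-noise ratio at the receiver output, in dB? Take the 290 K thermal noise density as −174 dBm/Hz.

1.4 dB

Noise floor: N = −174 + 10 log₁₀(B) + NF
10 log₁₀(1.50×10⁷) = 71.76 dB
N = −174 + 71.76 + 3.37 = −98.87 dBm
SNR = P_sig − N = −97.5 − (−98.87) = 1.37 dB → 1.4 dB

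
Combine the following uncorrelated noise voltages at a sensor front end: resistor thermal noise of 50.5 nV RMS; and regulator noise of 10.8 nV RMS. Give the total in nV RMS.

51.6 nV

Uncorrelated sources add in power (mean-square): V_tot = √(ΣV_i²)
V_tot = √[(5.05×10⁻⁸)² + (1.08×10⁻⁸)²] = 5.16×10⁻⁸ V = 51.6 nV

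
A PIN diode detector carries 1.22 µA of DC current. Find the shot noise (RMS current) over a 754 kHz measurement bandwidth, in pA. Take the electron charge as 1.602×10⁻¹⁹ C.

I_n = √(2qI·B)
2qI·B = 2 × 1.602×10⁻¹⁹ × 1.22×10⁻⁶ × 7.54×10⁵ = 2.95×10⁻¹⁹ A²
I_n = √(2.95×10⁻¹⁹) = 5.43×10⁻¹⁰ A = 543 pA

543 pA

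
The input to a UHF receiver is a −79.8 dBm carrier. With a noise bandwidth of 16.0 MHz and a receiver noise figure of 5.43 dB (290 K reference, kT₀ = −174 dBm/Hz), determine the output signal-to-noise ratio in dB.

16.7 dB

Noise floor: N = −174 + 10 log₁₀(B) + NF
10 log₁₀(1.60×10⁷) = 72.04 dB
N = −174 + 72.04 + 5.43 = −96.53 dBm
SNR = P_sig − N = −79.8 − (−96.53) = 16.73 dB → 16.7 dB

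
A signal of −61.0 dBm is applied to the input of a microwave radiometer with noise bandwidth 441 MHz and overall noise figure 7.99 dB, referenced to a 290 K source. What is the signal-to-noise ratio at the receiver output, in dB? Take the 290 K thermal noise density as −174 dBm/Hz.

Noise floor: N = −174 + 10 log₁₀(B) + NF
10 log₁₀(4.41×10⁸) = 86.44 dB
N = −174 + 86.44 + 7.99 = −79.57 dBm
SNR = P_sig − N = −61.0 − (−79.57) = 18.57 dB → 18.6 dB

18.6 dB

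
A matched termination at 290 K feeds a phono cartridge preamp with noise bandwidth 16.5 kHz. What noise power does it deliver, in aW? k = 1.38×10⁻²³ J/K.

66.0 aW

P_n = kTB = 1.38×10⁻²³ × 290 × 1.65×10⁴ = 6.60×10⁻¹⁷ W = 66.0 aW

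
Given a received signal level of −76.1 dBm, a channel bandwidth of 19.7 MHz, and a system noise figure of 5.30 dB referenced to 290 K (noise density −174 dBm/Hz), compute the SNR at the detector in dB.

Noise floor: N = −174 + 10 log₁₀(B) + NF
10 log₁₀(1.97×10⁷) = 72.94 dB
N = −174 + 72.94 + 5.30 = −95.76 dBm
SNR = P_sig − N = −76.1 − (−95.76) = 19.66 dB → 19.7 dB

19.7 dB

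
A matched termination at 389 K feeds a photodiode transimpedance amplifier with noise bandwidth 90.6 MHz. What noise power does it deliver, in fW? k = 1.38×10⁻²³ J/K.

486 fW

P_n = kTB = 1.38×10⁻²³ × 389 × 9.06×10⁷ = 4.86×10⁻¹³ W = 486 fW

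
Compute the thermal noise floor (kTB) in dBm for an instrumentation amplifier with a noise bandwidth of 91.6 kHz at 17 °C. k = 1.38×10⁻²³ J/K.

T = 17 °C + 273.15 = 290.15 K
P_n = kTB = 1.38×10⁻²³ × 290.15 × 9.16×10⁴ = 3.67×10⁻¹⁶ W
In dBm: 10 log₁₀(3.67×10⁻¹⁶ / 10⁻³) = −124.4 dBm

−124.4 dBm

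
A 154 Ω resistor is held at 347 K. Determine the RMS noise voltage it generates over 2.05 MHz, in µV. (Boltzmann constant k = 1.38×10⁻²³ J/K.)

V_n = √(4kTRB)
4kTRB = 4 × 1.38×10⁻²³ × 347 × 1.54×10² × 2.05×10⁶ = 6.05×10⁻¹² V²
V_n = √(6.05×10⁻¹²) = 2.46×10⁻⁶ V = 2.46 µV

2.46 µV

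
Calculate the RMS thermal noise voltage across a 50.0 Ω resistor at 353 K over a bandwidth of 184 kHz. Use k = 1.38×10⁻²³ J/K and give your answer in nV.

423 nV

V_n = √(4kTRB)
4kTRB = 4 × 1.38×10⁻²³ × 353 × 5.00×10¹ × 1.84×10⁵ = 1.79×10⁻¹³ V²
V_n = √(1.79×10⁻¹³) = 4.23×10⁻⁷ V = 423 nV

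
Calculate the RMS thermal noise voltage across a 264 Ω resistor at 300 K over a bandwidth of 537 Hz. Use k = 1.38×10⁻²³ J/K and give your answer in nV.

48.5 nV

V_n = √(4kTRB)
4kTRB = 4 × 1.38×10⁻²³ × 300 × 2.64×10² × 5.37×10² = 2.35×10⁻¹⁵ V²
V_n = √(2.35×10⁻¹⁵) = 4.85×10⁻⁸ V = 48.5 nV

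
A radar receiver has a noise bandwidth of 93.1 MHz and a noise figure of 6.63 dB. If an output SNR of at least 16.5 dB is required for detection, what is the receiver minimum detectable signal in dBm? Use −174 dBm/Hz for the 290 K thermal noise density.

Sensitivity = −174 + 10 log₁₀(B) + NF + SNR_min
= −174 + 79.69 + 6.63 + 16.5
= −71.18 dBm → −71.2 dBm

−71.2 dBm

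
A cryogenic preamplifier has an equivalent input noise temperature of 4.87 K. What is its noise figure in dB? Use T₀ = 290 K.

F = 1 + T_e/T₀ = 1 + 4.87/290 = 1.01679
NF = 10 log₁₀(1.01679) = 0.072 dB

0.072 dB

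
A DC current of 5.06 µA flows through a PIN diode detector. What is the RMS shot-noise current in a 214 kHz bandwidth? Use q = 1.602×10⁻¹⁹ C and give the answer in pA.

I_n = √(2qI·B)
2qI·B = 2 × 1.602×10⁻¹⁹ × 5.06×10⁻⁶ × 2.14×10⁵ = 3.47×10⁻¹⁹ A²
I_n = √(3.47×10⁻¹⁹) = 5.89×10⁻¹⁰ A = 589 pA

589 pA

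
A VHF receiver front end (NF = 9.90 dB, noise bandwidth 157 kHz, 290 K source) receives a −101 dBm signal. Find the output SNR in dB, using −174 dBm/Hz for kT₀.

11.1 dB

Noise floor: N = −174 + 10 log₁₀(B) + NF
10 log₁₀(1.57×10⁵) = 51.96 dB
N = −174 + 51.96 + 9.90 = −112.14 dBm
SNR = P_sig − N = −101 − (−112.14) = 11.14 dB → 11.1 dB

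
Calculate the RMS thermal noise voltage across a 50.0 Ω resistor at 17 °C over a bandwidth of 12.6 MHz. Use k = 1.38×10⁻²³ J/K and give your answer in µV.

3.18 µV

T = 17 °C + 273.15 = 290.15 K
V_n = √(4kTRB)
4kTRB = 4 × 1.38×10⁻²³ × 290.15 × 5.00×10¹ × 1.26×10⁷ = 1.01×10⁻¹¹ V²
V_n = √(1.01×10⁻¹¹) = 3.18×10⁻⁶ V = 3.18 µV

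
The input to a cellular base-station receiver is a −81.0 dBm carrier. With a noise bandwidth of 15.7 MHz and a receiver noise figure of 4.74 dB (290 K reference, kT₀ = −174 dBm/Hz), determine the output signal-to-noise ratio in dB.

16.3 dB

Noise floor: N = −174 + 10 log₁₀(B) + NF
10 log₁₀(1.57×10⁷) = 71.96 dB
N = −174 + 71.96 + 4.74 = −97.30 dBm
SNR = P_sig − N = −81.0 − (−97.30) = 16.30 dB → 16.3 dB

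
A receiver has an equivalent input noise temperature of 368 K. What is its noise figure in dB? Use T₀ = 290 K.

3.56 dB

F = 1 + T_e/T₀ = 1 + 368/290 = 2.26897
NF = 10 log₁₀(2.26897) = 3.56 dB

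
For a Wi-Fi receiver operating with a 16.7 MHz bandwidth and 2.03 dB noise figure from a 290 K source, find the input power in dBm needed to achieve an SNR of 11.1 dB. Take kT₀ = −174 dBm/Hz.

Sensitivity = −174 + 10 log₁₀(B) + NF + SNR_min
= −174 + 72.23 + 2.03 + 11.1
= −88.64 dBm → −88.6 dBm

−88.6 dBm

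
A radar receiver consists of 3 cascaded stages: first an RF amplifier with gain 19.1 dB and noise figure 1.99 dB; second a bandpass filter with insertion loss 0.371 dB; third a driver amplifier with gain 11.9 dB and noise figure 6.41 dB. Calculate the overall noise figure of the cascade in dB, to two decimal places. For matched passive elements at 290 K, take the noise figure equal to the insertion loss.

Convert to linear (a loss of L dB is a gain of −L dB): F_i = 10^(NF_i/10), G_i = 10^(G_i,dB/10)
  Stage 1: F_1 = 10^(1.99/10) = 1.581, G_1 = 10^(19.1/10) = 81.28
  Stage 2: F_2 = 10^(0.371/10) = 1.089, G_2 = 10^(−0.371/10) = 0.9181
  Stage 3: F_3 = 10^(6.41/10) = 4.375, G_3 = 10^(11.9/10) = 15.49
Friis cascade:
  F = 1.581 + (1.089 − 1)/81.28 + (4.375 − 1)/74.63 = 1.628
NF = 10 log₁₀(1.628) = 2.12 dB

2.12 dB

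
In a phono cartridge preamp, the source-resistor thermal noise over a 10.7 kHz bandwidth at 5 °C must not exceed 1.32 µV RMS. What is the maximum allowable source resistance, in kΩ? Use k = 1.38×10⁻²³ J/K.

10.6 kΩ

T = 5 °C + 273.15 = 278.15 K
Johnson–Nyquist: V_n = √(4kTRB) ⇒ R = V_n² / (4kTB)
4kTB = 4 × 1.38×10⁻²³ × 278.15 × 1.07×10⁴ = 1.64×10⁻¹⁶
R = (1.32×10⁻⁶)² / 1.64×10⁻¹⁶ = 1.06×10⁴ Ω = 10.6 kΩ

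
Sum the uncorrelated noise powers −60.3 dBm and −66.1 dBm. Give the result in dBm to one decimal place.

Convert to linear, add, convert back:
P₁ = 9.33×10⁻¹⁰ W, P₂ = 2.45×10⁻¹⁰ W
P_tot = 1.18×10⁻⁹ W → 10 log₁₀(P_tot / 10⁻³) = −59.3 dBm

−59.3 dBm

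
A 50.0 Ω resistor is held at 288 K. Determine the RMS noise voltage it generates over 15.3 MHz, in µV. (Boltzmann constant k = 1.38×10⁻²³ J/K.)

3.49 µV

V_n = √(4kTRB)
4kTRB = 4 × 1.38×10⁻²³ × 288 × 5.00×10¹ × 1.53×10⁷ = 1.22×10⁻¹¹ V²
V_n = √(1.22×10⁻¹¹) = 3.49×10⁻⁶ V = 3.49 µV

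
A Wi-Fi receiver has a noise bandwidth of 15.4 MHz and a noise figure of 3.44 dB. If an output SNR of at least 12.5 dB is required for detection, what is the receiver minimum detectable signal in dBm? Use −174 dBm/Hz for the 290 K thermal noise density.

Sensitivity = −174 + 10 log₁₀(B) + NF + SNR_min
= −174 + 71.88 + 3.44 + 12.5
= −86.18 dBm → −86.2 dBm

−86.2 dBm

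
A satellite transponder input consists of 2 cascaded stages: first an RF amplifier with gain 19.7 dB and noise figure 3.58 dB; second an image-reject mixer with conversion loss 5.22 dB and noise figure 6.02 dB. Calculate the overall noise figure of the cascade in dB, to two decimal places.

Convert to linear (a loss of L dB is a gain of −L dB): F_i = 10^(NF_i/10), G_i = 10^(G_i,dB/10)
  Stage 1: F_1 = 10^(3.58/10) = 2.280, G_1 = 10^(19.7/10) = 93.33
  Stage 2: F_2 = 10^(6.02/10) = 3.999, G_2 = 10^(−5.22/10) = 0.3006
Friis cascade:
  F = 2.280 + (3.999 − 1)/93.33 = 2.312
NF = 10 log₁₀(2.312) = 3.64 dB

3.64 dB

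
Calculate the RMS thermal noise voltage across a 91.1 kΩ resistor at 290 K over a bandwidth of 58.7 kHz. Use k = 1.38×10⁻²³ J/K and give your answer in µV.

V_n = √(4kTRB)
4kTRB = 4 × 1.38×10⁻²³ × 290 × 9.11×10⁴ × 5.87×10⁴ = 8.56×10⁻¹¹ V²
V_n = √(8.56×10⁻¹¹) = 9.25×10⁻⁶ V = 9.25 µV

9.25 µV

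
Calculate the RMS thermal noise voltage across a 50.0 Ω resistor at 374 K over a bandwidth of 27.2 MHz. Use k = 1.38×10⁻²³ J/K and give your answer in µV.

V_n = √(4kTRB)
4kTRB = 4 × 1.38×10⁻²³ × 374 × 5.00×10¹ × 2.72×10⁷ = 2.81×10⁻¹¹ V²
V_n = √(2.81×10⁻¹¹) = 5.30×10⁻⁶ V = 5.30 µV

5.30 µV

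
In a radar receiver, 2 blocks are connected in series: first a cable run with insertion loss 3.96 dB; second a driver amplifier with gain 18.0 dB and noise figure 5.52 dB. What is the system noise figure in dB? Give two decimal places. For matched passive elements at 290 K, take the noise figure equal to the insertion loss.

9.48 dB

Convert to linear (a loss of L dB is a gain of −L dB): F_i = 10^(NF_i/10), G_i = 10^(G_i,dB/10)
  Stage 1: F_1 = 10^(3.96/10) = 2.489, G_1 = 10^(−3.96/10) = 0.4018
  Stage 2: F_2 = 10^(5.52/10) = 3.565, G_2 = 10^(18.0/10) = 63.10
Friis cascade:
  F = 2.489 + (3.565 − 1)/0.4018 = 8.872
NF = 10 log₁₀(8.872) = 9.48 dB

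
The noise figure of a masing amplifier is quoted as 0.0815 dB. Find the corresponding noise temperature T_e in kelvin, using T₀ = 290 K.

5.49 K

F = 10^(0.0815/10) = 1.01894
T_e = (F − 1)·T₀ = (1.01894 − 1) × 290 = 5.49 K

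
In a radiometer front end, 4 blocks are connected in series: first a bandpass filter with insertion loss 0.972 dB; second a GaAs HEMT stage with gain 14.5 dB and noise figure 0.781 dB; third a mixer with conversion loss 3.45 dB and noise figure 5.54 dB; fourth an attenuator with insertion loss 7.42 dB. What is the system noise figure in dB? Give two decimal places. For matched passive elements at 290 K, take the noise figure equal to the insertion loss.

Convert to linear (a loss of L dB is a gain of −L dB): F_i = 10^(NF_i/10), G_i = 10^(G_i,dB/10)
  Stage 1: F_1 = 10^(0.972/10) = 1.251, G_1 = 10^(−0.972/10) = 0.7995
  Stage 2: F_2 = 10^(0.781/10) = 1.197, G_2 = 10^(14.5/10) = 28.18
  Stage 3: F_3 = 10^(5.54/10) = 3.581, G_3 = 10^(−3.45/10) = 0.4519
  Stage 4: F_4 = 10^(7.42/10) = 5.521, G_4 = 10^(−7.42/10) = 0.1811
Friis cascade:
  F = 1.251 + (1.197 − 1)/0.7995 + (3.581 − 1)/22.53 + (5.521 − 1)/10.18 = 2.056
NF = 10 log₁₀(2.056) = 3.13 dB

3.13 dB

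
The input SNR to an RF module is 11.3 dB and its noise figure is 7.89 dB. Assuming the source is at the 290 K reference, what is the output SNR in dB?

3.41 dB

By definition F = SNR_in/SNR_out, so in dB: SNR_out = SNR_in − NF
SNR_out = 11.3 − 7.89 = 3.41 dB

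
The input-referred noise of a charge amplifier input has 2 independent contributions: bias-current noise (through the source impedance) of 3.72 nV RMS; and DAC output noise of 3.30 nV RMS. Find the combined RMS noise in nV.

4.97 nV

Uncorrelated sources add in power (mean-square): V_tot = √(ΣV_i²)
V_tot = √[(3.72×10⁻⁹)² + (3.30×10⁻⁹)²] = 4.97×10⁻⁹ V = 4.97 nV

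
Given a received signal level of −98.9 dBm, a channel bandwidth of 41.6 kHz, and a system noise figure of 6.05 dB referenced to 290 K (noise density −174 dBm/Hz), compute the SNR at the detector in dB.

Noise floor: N = −174 + 10 log₁₀(B) + NF
10 log₁₀(4.16×10⁴) = 46.19 dB
N = −174 + 46.19 + 6.05 = −121.76 dBm
SNR = P_sig − N = −98.9 − (−121.76) = 22.86 dB → 22.9 dB

22.9 dB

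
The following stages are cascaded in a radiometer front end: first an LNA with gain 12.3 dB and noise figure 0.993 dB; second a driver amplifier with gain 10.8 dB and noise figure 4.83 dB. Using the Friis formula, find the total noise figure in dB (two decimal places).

Convert to linear (a loss of L dB is a gain of −L dB): F_i = 10^(NF_i/10), G_i = 10^(G_i,dB/10)
  Stage 1: F_1 = 10^(0.993/10) = 1.257, G_1 = 10^(12.3/10) = 16.98
  Stage 2: F_2 = 10^(4.83/10) = 3.041, G_2 = 10^(10.8/10) = 12.02
Friis cascade:
  F = 1.257 + (3.041 − 1)/16.98 = 1.377
NF = 10 log₁₀(1.377) = 1.39 dB

1.39 dB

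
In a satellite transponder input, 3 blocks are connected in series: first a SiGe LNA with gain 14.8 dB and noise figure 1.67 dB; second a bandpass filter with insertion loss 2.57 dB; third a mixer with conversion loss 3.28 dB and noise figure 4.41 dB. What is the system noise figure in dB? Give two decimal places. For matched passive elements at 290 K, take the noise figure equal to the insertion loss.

2.04 dB

Convert to linear (a loss of L dB is a gain of −L dB): F_i = 10^(NF_i/10), G_i = 10^(G_i,dB/10)
  Stage 1: F_1 = 10^(1.67/10) = 1.469, G_1 = 10^(14.8/10) = 30.20
  Stage 2: F_2 = 10^(2.57/10) = 1.807, G_2 = 10^(−2.57/10) = 0.5534
  Stage 3: F_3 = 10^(4.41/10) = 2.761, G_3 = 10^(−3.28/10) = 0.4699
Friis cascade:
  F = 1.469 + (1.807 − 1)/30.20 + (2.761 − 1)/16.71 = 1.601
NF = 10 log₁₀(1.601) = 2.04 dB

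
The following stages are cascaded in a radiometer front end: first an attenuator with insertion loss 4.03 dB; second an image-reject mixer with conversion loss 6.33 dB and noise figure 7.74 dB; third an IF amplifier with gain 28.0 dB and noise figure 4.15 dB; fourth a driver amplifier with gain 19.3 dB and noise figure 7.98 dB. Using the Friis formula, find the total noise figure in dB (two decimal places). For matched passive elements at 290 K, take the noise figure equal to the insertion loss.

Convert to linear (a loss of L dB is a gain of −L dB): F_i = 10^(NF_i/10), G_i = 10^(G_i,dB/10)
  Stage 1: F_1 = 10^(4.03/10) = 2.529, G_1 = 10^(−4.03/10) = 0.3954
  Stage 2: F_2 = 10^(7.74/10) = 5.943, G_2 = 10^(−6.33/10) = 0.2328
  Stage 3: F_3 = 10^(4.15/10) = 2.600, G_3 = 10^(28.0/10) = 631.0
  Stage 4: F_4 = 10^(7.98/10) = 6.281, G_4 = 10^(19.3/10) = 85.11
Friis cascade:
  F = 2.529 + (5.943 − 1)/0.3954 + (2.600 − 1)/0.09204 + (6.281 − 1)/58.08 = 32.51
NF = 10 log₁₀(32.51) = 15.12 dB

15.12 dB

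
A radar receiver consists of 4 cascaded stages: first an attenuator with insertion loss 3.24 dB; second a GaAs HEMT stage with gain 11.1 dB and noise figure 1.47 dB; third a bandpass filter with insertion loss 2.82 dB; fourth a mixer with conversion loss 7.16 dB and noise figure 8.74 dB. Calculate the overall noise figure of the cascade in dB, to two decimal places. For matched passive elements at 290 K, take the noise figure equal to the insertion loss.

Convert to linear (a loss of L dB is a gain of −L dB): F_i = 10^(NF_i/10), G_i = 10^(G_i,dB/10)
  Stage 1: F_1 = 10^(3.24/10) = 2.109, G_1 = 10^(−3.24/10) = 0.4742
  Stage 2: F_2 = 10^(1.47/10) = 1.403, G_2 = 10^(11.1/10) = 12.88
  Stage 3: F_3 = 10^(2.82/10) = 1.914, G_3 = 10^(−2.82/10) = 0.5224
  Stage 4: F_4 = 10^(8.74/10) = 7.482, G_4 = 10^(−7.16/10) = 0.1923
Friis cascade:
  F = 2.109 + (1.403 − 1)/0.4742 + (1.914 − 1)/6.109 + (7.482 − 1)/3.192 = 5.139
NF = 10 log₁₀(5.139) = 7.11 dB

7.11 dB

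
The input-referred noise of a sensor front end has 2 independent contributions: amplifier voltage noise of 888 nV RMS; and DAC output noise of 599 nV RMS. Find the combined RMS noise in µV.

Uncorrelated sources add in power (mean-square): V_tot = √(ΣV_i²)
V_tot = √[(8.88×10⁻⁷)² + (5.99×10⁻⁷)²] = 1.07×10⁻⁶ V = 1.07 µV

1.07 µV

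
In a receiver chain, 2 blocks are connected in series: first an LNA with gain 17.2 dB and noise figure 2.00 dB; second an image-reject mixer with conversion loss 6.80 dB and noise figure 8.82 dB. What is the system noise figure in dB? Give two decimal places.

2.33 dB

Convert to linear (a loss of L dB is a gain of −L dB): F_i = 10^(NF_i/10), G_i = 10^(G_i,dB/10)
  Stage 1: F_1 = 10^(2.00/10) = 1.585, G_1 = 10^(17.2/10) = 52.48
  Stage 2: F_2 = 10^(8.82/10) = 7.621, G_2 = 10^(−6.80/10) = 0.2089
Friis cascade:
  F = 1.585 + (7.621 − 1)/52.48 = 1.711
NF = 10 log₁₀(1.711) = 2.33 dB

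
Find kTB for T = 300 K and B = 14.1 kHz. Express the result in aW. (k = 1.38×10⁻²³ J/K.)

58.4 aW

P_n = kTB = 1.38×10⁻²³ × 300 × 1.41×10⁴ = 5.84×10⁻¹⁷ W = 58.4 aW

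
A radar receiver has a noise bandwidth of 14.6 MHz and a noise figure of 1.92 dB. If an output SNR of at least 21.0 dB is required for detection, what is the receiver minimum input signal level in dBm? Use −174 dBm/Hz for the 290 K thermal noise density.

−79.4 dBm

Sensitivity = −174 + 10 log₁₀(B) + NF + SNR_min
= −174 + 71.64 + 1.92 + 21.0
= −79.44 dBm → −79.4 dBm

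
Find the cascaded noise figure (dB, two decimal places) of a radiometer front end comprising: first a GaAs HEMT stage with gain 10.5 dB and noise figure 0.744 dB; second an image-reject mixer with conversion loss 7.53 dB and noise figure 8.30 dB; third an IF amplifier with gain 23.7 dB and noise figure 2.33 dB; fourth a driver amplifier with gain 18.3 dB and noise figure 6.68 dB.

3.15 dB

Convert to linear (a loss of L dB is a gain of −L dB): F_i = 10^(NF_i/10), G_i = 10^(G_i,dB/10)
  Stage 1: F_1 = 10^(0.744/10) = 1.187, G_1 = 10^(10.5/10) = 11.22
  Stage 2: F_2 = 10^(8.30/10) = 6.761, G_2 = 10^(−7.53/10) = 0.1766
  Stage 3: F_3 = 10^(2.33/10) = 1.710, G_3 = 10^(23.7/10) = 234.4
  Stage 4: F_4 = 10^(6.68/10) = 4.656, G_4 = 10^(18.3/10) = 67.61
Friis cascade:
  F = 1.187 + (6.761 − 1)/11.22 + (1.710 − 1)/1.982 + (4.656 − 1)/464.5 = 2.066
NF = 10 log₁₀(2.066) = 3.15 dB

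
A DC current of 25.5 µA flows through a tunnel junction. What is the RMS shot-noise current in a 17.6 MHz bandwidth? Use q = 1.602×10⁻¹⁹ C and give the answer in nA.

12.0 nA

I_n = √(2qI·B)
2qI·B = 2 × 1.602×10⁻¹⁹ × 2.55×10⁻⁵ × 1.76×10⁷ = 1.44×10⁻¹⁶ A²
I_n = √(1.44×10⁻¹⁶) = 1.20×10⁻⁸ A = 12.0 nA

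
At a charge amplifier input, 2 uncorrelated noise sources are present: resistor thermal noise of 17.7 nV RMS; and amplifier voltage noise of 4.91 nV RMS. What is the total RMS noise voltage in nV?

18.4 nV

Uncorrelated sources add in power (mean-square): V_tot = √(ΣV_i²)
V_tot = √[(1.77×10⁻⁸)² + (4.91×10⁻⁹)²] = 1.84×10⁻⁸ V = 18.4 nV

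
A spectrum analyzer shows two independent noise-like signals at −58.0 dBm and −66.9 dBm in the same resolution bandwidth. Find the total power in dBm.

Convert to linear, add, convert back:
P₁ = 1.58×10⁻⁹ W, P₂ = 2.04×10⁻¹⁰ W
P_tot = 1.79×10⁻⁹ W → 10 log₁₀(P_tot / 10⁻³) = −57.5 dBm

−57.5 dBm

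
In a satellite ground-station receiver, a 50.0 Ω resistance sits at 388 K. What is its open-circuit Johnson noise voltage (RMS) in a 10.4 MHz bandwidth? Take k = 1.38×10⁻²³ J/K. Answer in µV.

V_n = √(4kTRB)
4kTRB = 4 × 1.38×10⁻²³ × 388 × 5.00×10¹ × 1.04×10⁷ = 1.11×10⁻¹¹ V²
V_n = √(1.11×10⁻¹¹) = 3.34×10⁻⁶ V = 3.34 µV

3.34 µV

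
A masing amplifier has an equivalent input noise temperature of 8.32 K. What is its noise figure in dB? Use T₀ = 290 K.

F = 1 + T_e/T₀ = 1 + 8.32/290 = 1.02869
NF = 10 log₁₀(1.02869) = 0.123 dB

0.123 dB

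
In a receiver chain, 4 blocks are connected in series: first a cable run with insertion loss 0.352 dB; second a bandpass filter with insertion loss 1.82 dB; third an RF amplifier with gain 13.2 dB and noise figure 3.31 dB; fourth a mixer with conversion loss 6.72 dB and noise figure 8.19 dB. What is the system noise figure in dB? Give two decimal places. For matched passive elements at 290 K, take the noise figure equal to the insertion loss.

5.99 dB

Convert to linear (a loss of L dB is a gain of −L dB): F_i = 10^(NF_i/10), G_i = 10^(G_i,dB/10)
  Stage 1: F_1 = 10^(0.352/10) = 1.084, G_1 = 10^(−0.352/10) = 0.9221
  Stage 2: F_2 = 10^(1.82/10) = 1.521, G_2 = 10^(−1.82/10) = 0.6577
  Stage 3: F_3 = 10^(3.31/10) = 2.143, G_3 = 10^(13.2/10) = 20.89
  Stage 4: F_4 = 10^(8.19/10) = 6.592, G_4 = 10^(−6.72/10) = 0.2128
Friis cascade:
  F = 1.084 + (1.521 − 1)/0.9221 + (2.143 − 1)/0.6065 + (6.592 − 1)/12.67 = 3.975
NF = 10 log₁₀(3.975) = 5.99 dB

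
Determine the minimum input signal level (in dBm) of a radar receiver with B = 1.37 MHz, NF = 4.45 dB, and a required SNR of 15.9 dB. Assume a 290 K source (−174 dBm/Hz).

−92.3 dBm

Sensitivity = −174 + 10 log₁₀(B) + NF + SNR_min
= −174 + 61.37 + 4.45 + 15.9
= −92.28 dBm → −92.3 dBm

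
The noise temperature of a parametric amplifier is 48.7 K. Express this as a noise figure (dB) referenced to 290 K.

0.674 dB

F = 1 + T_e/T₀ = 1 + 48.7/290 = 1.16793
NF = 10 log₁₀(1.16793) = 0.674 dB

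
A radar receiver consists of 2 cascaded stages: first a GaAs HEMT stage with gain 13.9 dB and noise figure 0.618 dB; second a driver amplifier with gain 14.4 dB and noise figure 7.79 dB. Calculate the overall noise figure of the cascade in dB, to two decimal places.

Convert to linear (a loss of L dB is a gain of −L dB): F_i = 10^(NF_i/10), G_i = 10^(G_i,dB/10)
  Stage 1: F_1 = 10^(0.618/10) = 1.153, G_1 = 10^(13.9/10) = 24.55
  Stage 2: F_2 = 10^(7.79/10) = 6.012, G_2 = 10^(14.4/10) = 27.54
Friis cascade:
  F = 1.153 + (6.012 − 1)/24.55 = 1.357
NF = 10 log₁₀(1.357) = 1.33 dB

1.33 dB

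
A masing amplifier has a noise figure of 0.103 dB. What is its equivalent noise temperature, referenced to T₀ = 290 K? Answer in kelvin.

6.96 K

F = 10^(0.103/10) = 1.024
T_e = (F − 1)·T₀ = (1.024 − 1) × 290 = 6.96 K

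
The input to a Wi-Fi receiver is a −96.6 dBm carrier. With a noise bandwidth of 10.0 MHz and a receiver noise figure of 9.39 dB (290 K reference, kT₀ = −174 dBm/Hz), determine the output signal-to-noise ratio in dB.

−2.0 dB

Noise floor: N = −174 + 10 log₁₀(B) + NF
10 log₁₀(1.00×10⁷) = 70 dB
N = −174 + 70 + 9.39 = −94.61 dBm
SNR = P_sig − N = −96.6 − (−94.61) = −1.99 dB → −2.0 dB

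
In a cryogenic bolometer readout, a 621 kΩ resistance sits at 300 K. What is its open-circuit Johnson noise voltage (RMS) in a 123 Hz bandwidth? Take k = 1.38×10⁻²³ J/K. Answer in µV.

V_n = √(4kTRB)
4kTRB = 4 × 1.38×10⁻²³ × 300 × 6.21×10⁵ × 1.23×10² = 1.26×10⁻¹² V²
V_n = √(1.26×10⁻¹²) = 1.12×10⁻⁶ V = 1.12 µV

1.12 µV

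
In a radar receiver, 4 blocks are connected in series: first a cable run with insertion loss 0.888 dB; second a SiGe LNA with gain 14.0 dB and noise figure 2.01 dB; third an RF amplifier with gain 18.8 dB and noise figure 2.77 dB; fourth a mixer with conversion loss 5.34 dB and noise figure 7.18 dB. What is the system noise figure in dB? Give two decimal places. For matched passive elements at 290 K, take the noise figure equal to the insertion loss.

3.00 dB

Convert to linear (a loss of L dB is a gain of −L dB): F_i = 10^(NF_i/10), G_i = 10^(G_i,dB/10)
  Stage 1: F_1 = 10^(0.888/10) = 1.227, G_1 = 10^(−0.888/10) = 0.8151
  Stage 2: F_2 = 10^(2.01/10) = 1.589, G_2 = 10^(14.0/10) = 25.12
  Stage 3: F_3 = 10^(2.77/10) = 1.892, G_3 = 10^(18.8/10) = 75.86
  Stage 4: F_4 = 10^(7.18/10) = 5.224, G_4 = 10^(−5.34/10) = 0.2924
Friis cascade:
  F = 1.227 + (1.589 − 1)/0.8151 + (1.892 − 1)/20.47 + (5.224 − 1)/1553 = 1.995
NF = 10 log₁₀(1.995) = 3.00 dB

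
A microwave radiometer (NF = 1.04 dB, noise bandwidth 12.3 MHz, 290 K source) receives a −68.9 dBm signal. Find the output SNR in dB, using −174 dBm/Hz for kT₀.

Noise floor: N = −174 + 10 log₁₀(B) + NF
10 log₁₀(1.23×10⁷) = 70.9 dB
N = −174 + 70.9 + 1.04 = −102.06 dBm
SNR = P_sig − N = −68.9 − (−102.06) = 33.16 dB → 33.2 dB

33.2 dB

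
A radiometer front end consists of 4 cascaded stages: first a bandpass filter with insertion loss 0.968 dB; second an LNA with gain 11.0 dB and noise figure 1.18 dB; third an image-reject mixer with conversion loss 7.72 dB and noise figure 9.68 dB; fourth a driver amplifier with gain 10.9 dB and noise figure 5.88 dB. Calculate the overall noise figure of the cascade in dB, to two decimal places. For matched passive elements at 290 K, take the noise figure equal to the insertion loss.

6.18 dB

Convert to linear (a loss of L dB is a gain of −L dB): F_i = 10^(NF_i/10), G_i = 10^(G_i,dB/10)
  Stage 1: F_1 = 10^(0.968/10) = 1.250, G_1 = 10^(−0.968/10) = 0.8002
  Stage 2: F_2 = 10^(1.18/10) = 1.312, G_2 = 10^(11.0/10) = 12.59
  Stage 3: F_3 = 10^(9.68/10) = 9.290, G_3 = 10^(−7.72/10) = 0.1690
  Stage 4: F_4 = 10^(5.88/10) = 3.873, G_4 = 10^(10.9/10) = 12.30
Friis cascade:
  F = 1.250 + (1.312 − 1)/0.8002 + (9.290 − 1)/10.07 + (3.873 − 1)/1.703 = 4.150
NF = 10 log₁₀(4.150) = 6.18 dB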